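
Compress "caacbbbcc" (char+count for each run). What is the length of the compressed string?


Input: caacbbbcc
Runs:
  'c' x 1 => "c1"
  'a' x 2 => "a2"
  'c' x 1 => "c1"
  'b' x 3 => "b3"
  'c' x 2 => "c2"
Compressed: "c1a2c1b3c2"
Compressed length: 10

10


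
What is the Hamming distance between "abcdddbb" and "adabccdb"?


Comparing "abcdddbb" and "adabccdb" position by position:
  Position 0: 'a' vs 'a' => same
  Position 1: 'b' vs 'd' => differ
  Position 2: 'c' vs 'a' => differ
  Position 3: 'd' vs 'b' => differ
  Position 4: 'd' vs 'c' => differ
  Position 5: 'd' vs 'c' => differ
  Position 6: 'b' vs 'd' => differ
  Position 7: 'b' vs 'b' => same
Total differences (Hamming distance): 6

6


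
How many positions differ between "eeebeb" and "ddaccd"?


Comparing "eeebeb" and "ddaccd" position by position:
  Position 0: 'e' vs 'd' => DIFFER
  Position 1: 'e' vs 'd' => DIFFER
  Position 2: 'e' vs 'a' => DIFFER
  Position 3: 'b' vs 'c' => DIFFER
  Position 4: 'e' vs 'c' => DIFFER
  Position 5: 'b' vs 'd' => DIFFER
Positions that differ: 6

6


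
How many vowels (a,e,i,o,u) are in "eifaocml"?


Input: eifaocml
Checking each character:
  'e' at position 0: vowel (running total: 1)
  'i' at position 1: vowel (running total: 2)
  'f' at position 2: consonant
  'a' at position 3: vowel (running total: 3)
  'o' at position 4: vowel (running total: 4)
  'c' at position 5: consonant
  'm' at position 6: consonant
  'l' at position 7: consonant
Total vowels: 4

4


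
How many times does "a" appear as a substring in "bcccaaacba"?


Searching for "a" in "bcccaaacba"
Scanning each position:
  Position 0: "b" => no
  Position 1: "c" => no
  Position 2: "c" => no
  Position 3: "c" => no
  Position 4: "a" => MATCH
  Position 5: "a" => MATCH
  Position 6: "a" => MATCH
  Position 7: "c" => no
  Position 8: "b" => no
  Position 9: "a" => MATCH
Total occurrences: 4

4


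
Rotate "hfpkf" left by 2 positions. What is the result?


Input: "hfpkf", rotate left by 2
First 2 characters: "hf"
Remaining characters: "pkf"
Concatenate remaining + first: "pkf" + "hf" = "pkfhf"

pkfhf


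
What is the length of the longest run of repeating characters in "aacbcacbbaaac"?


Input: "aacbcacbbaaac"
Scanning for longest run:
  Position 1 ('a'): continues run of 'a', length=2
  Position 2 ('c'): new char, reset run to 1
  Position 3 ('b'): new char, reset run to 1
  Position 4 ('c'): new char, reset run to 1
  Position 5 ('a'): new char, reset run to 1
  Position 6 ('c'): new char, reset run to 1
  Position 7 ('b'): new char, reset run to 1
  Position 8 ('b'): continues run of 'b', length=2
  Position 9 ('a'): new char, reset run to 1
  Position 10 ('a'): continues run of 'a', length=2
  Position 11 ('a'): continues run of 'a', length=3
  Position 12 ('c'): new char, reset run to 1
Longest run: 'a' with length 3

3


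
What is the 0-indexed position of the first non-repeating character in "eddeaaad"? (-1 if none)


Input: eddeaaad
Character frequencies:
  'a': 3
  'd': 3
  'e': 2
Scanning left to right for freq == 1:
  Position 0 ('e'): freq=2, skip
  Position 1 ('d'): freq=3, skip
  Position 2 ('d'): freq=3, skip
  Position 3 ('e'): freq=2, skip
  Position 4 ('a'): freq=3, skip
  Position 5 ('a'): freq=3, skip
  Position 6 ('a'): freq=3, skip
  Position 7 ('d'): freq=3, skip
  No unique character found => answer = -1

-1


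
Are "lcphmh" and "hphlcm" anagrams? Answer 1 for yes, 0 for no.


Strings: "lcphmh", "hphlcm"
Sorted first:  chhlmp
Sorted second: chhlmp
Sorted forms match => anagrams

1


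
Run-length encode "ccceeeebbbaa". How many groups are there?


Input: ccceeeebbbaa
Scanning for consecutive runs:
  Group 1: 'c' x 3 (positions 0-2)
  Group 2: 'e' x 4 (positions 3-6)
  Group 3: 'b' x 3 (positions 7-9)
  Group 4: 'a' x 2 (positions 10-11)
Total groups: 4

4


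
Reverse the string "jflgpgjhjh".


Input: jflgpgjhjh
Reading characters right to left:
  Position 9: 'h'
  Position 8: 'j'
  Position 7: 'h'
  Position 6: 'j'
  Position 5: 'g'
  Position 4: 'p'
  Position 3: 'g'
  Position 2: 'l'
  Position 1: 'f'
  Position 0: 'j'
Reversed: hjhjgpglfj

hjhjgpglfj


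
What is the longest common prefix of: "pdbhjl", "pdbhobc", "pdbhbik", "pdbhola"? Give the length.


Words: pdbhjl, pdbhobc, pdbhbik, pdbhola
  Position 0: all 'p' => match
  Position 1: all 'd' => match
  Position 2: all 'b' => match
  Position 3: all 'h' => match
  Position 4: ('j', 'o', 'b', 'o') => mismatch, stop
LCP = "pdbh" (length 4)

4


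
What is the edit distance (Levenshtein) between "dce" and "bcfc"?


Computing edit distance: "dce" -> "bcfc"
DP table:
           b    c    f    c
      0    1    2    3    4
  d   1    1    2    3    4
  c   2    2    1    2    3
  e   3    3    2    2    3
Edit distance = dp[3][4] = 3

3


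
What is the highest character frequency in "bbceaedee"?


Input: bbceaedee
Character counts:
  'a': 1
  'b': 2
  'c': 1
  'd': 1
  'e': 4
Maximum frequency: 4

4


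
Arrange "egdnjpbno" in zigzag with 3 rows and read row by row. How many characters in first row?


Zigzag "egdnjpbno" into 3 rows:
Placing characters:
  'e' => row 0
  'g' => row 1
  'd' => row 2
  'n' => row 1
  'j' => row 0
  'p' => row 1
  'b' => row 2
  'n' => row 1
  'o' => row 0
Rows:
  Row 0: "ejo"
  Row 1: "gnpn"
  Row 2: "db"
First row length: 3

3


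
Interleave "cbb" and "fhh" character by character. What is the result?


Interleaving "cbb" and "fhh":
  Position 0: 'c' from first, 'f' from second => "cf"
  Position 1: 'b' from first, 'h' from second => "bh"
  Position 2: 'b' from first, 'h' from second => "bh"
Result: cfbhbh

cfbhbh


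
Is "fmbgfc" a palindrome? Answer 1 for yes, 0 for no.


Input: fmbgfc
Reversed: cfgbmf
  Compare pos 0 ('f') with pos 5 ('c'): MISMATCH
  Compare pos 1 ('m') with pos 4 ('f'): MISMATCH
  Compare pos 2 ('b') with pos 3 ('g'): MISMATCH
Result: not a palindrome

0


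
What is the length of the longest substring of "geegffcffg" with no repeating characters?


Input: "geegffcffg"
Sliding window (track last position of each char):
  Position 0 ('g'): window [0,0] length 1 -- new best
  Position 1 ('e'): window [0,1] length 2 -- new best
  Position 2 ('e'): repeat (last at 1), move window start to 2
  Position 2 ('e'): window [2,2] length 1
  Position 3 ('g'): window [2,3] length 2
  Position 4 ('f'): window [2,4] length 3 -- new best
  Position 5 ('f'): repeat (last at 4), move window start to 5
  Position 5 ('f'): window [5,5] length 1
  Position 6 ('c'): window [5,6] length 2
  Position 7 ('f'): repeat (last at 5), move window start to 6
  Position 7 ('f'): window [6,7] length 2
  Position 8 ('f'): repeat (last at 7), move window start to 8
  Position 8 ('f'): window [8,8] length 1
  Position 9 ('g'): window [8,9] length 2
Longest substring with no repeats: "egf" with length 3

3


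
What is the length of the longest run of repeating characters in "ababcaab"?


Input: "ababcaab"
Scanning for longest run:
  Position 1 ('b'): new char, reset run to 1
  Position 2 ('a'): new char, reset run to 1
  Position 3 ('b'): new char, reset run to 1
  Position 4 ('c'): new char, reset run to 1
  Position 5 ('a'): new char, reset run to 1
  Position 6 ('a'): continues run of 'a', length=2
  Position 7 ('b'): new char, reset run to 1
Longest run: 'a' with length 2

2


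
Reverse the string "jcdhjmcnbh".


Input: jcdhjmcnbh
Reading characters right to left:
  Position 9: 'h'
  Position 8: 'b'
  Position 7: 'n'
  Position 6: 'c'
  Position 5: 'm'
  Position 4: 'j'
  Position 3: 'h'
  Position 2: 'd'
  Position 1: 'c'
  Position 0: 'j'
Reversed: hbncmjhdcj

hbncmjhdcj


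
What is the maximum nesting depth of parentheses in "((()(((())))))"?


Input: "((()(((())))))"
Tracking depth:
  Position 0 '(': depth becomes 1
  Position 1 '(': depth becomes 2
  Position 2 '(': depth becomes 3
  Position 3 ')': depth becomes 2
  Position 4 '(': depth becomes 3
  Position 5 '(': depth becomes 4
  Position 6 '(': depth becomes 5
  Position 7 '(': depth becomes 6
  Position 8 ')': depth becomes 5
  Position 9 ')': depth becomes 4
  Position 10 ')': depth becomes 3
  Position 11 ')': depth becomes 2
  Position 12 ')': depth becomes 1
  Position 13 ')': depth becomes 0
Maximum depth reached: 6

6


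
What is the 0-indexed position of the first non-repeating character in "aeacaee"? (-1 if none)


Input: aeacaee
Character frequencies:
  'a': 3
  'c': 1
  'e': 3
Scanning left to right for freq == 1:
  Position 0 ('a'): freq=3, skip
  Position 1 ('e'): freq=3, skip
  Position 2 ('a'): freq=3, skip
  Position 3 ('c'): unique! => answer = 3

3


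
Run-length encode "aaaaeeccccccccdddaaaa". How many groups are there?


Input: aaaaeeccccccccdddaaaa
Scanning for consecutive runs:
  Group 1: 'a' x 4 (positions 0-3)
  Group 2: 'e' x 2 (positions 4-5)
  Group 3: 'c' x 8 (positions 6-13)
  Group 4: 'd' x 3 (positions 14-16)
  Group 5: 'a' x 4 (positions 17-20)
Total groups: 5

5


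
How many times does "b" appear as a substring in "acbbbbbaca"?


Searching for "b" in "acbbbbbaca"
Scanning each position:
  Position 0: "a" => no
  Position 1: "c" => no
  Position 2: "b" => MATCH
  Position 3: "b" => MATCH
  Position 4: "b" => MATCH
  Position 5: "b" => MATCH
  Position 6: "b" => MATCH
  Position 7: "a" => no
  Position 8: "c" => no
  Position 9: "a" => no
Total occurrences: 5

5


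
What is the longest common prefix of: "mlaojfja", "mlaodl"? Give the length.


Words: mlaojfja, mlaodl
  Position 0: all 'm' => match
  Position 1: all 'l' => match
  Position 2: all 'a' => match
  Position 3: all 'o' => match
  Position 4: ('j', 'd') => mismatch, stop
LCP = "mlao" (length 4)

4


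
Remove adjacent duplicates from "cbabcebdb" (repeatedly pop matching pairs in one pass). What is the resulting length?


Input: cbabcebdb
Stack-based adjacent duplicate removal:
  Read 'c': push. Stack: c
  Read 'b': push. Stack: cb
  Read 'a': push. Stack: cba
  Read 'b': push. Stack: cbab
  Read 'c': push. Stack: cbabc
  Read 'e': push. Stack: cbabce
  Read 'b': push. Stack: cbabceb
  Read 'd': push. Stack: cbabcebd
  Read 'b': push. Stack: cbabcebdb
Final stack: "cbabcebdb" (length 9)

9


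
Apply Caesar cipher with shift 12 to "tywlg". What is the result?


Caesar cipher: shift "tywlg" by 12
  't' (pos 19) + 12 = pos 5 = 'f'
  'y' (pos 24) + 12 = pos 10 = 'k'
  'w' (pos 22) + 12 = pos 8 = 'i'
  'l' (pos 11) + 12 = pos 23 = 'x'
  'g' (pos 6) + 12 = pos 18 = 's'
Result: fkixs

fkixs


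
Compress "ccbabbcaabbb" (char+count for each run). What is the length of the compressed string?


Input: ccbabbcaabbb
Runs:
  'c' x 2 => "c2"
  'b' x 1 => "b1"
  'a' x 1 => "a1"
  'b' x 2 => "b2"
  'c' x 1 => "c1"
  'a' x 2 => "a2"
  'b' x 3 => "b3"
Compressed: "c2b1a1b2c1a2b3"
Compressed length: 14

14


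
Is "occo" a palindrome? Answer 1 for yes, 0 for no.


Input: occo
Reversed: occo
  Compare pos 0 ('o') with pos 3 ('o'): match
  Compare pos 1 ('c') with pos 2 ('c'): match
Result: palindrome

1


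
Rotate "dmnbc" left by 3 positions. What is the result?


Input: "dmnbc", rotate left by 3
First 3 characters: "dmn"
Remaining characters: "bc"
Concatenate remaining + first: "bc" + "dmn" = "bcdmn"

bcdmn


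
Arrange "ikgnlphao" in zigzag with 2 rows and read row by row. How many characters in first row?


Zigzag "ikgnlphao" into 2 rows:
Placing characters:
  'i' => row 0
  'k' => row 1
  'g' => row 0
  'n' => row 1
  'l' => row 0
  'p' => row 1
  'h' => row 0
  'a' => row 1
  'o' => row 0
Rows:
  Row 0: "iglho"
  Row 1: "knpa"
First row length: 5

5


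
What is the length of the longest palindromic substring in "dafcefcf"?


Input: "dafcefcf"
Checking substrings for palindromes:
  [5:8] "fcf" (len 3) => palindrome
Longest palindromic substring: "fcf" with length 3

3


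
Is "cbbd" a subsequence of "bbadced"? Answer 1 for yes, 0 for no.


Check if "cbbd" is a subsequence of "bbadced"
Greedy scan:
  Position 0 ('b'): no match needed
  Position 1 ('b'): no match needed
  Position 2 ('a'): no match needed
  Position 3 ('d'): no match needed
  Position 4 ('c'): matches sub[0] = 'c'
  Position 5 ('e'): no match needed
  Position 6 ('d'): no match needed
Only matched 1/4 characters => not a subsequence

0


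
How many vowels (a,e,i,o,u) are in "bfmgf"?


Input: bfmgf
Checking each character:
  'b' at position 0: consonant
  'f' at position 1: consonant
  'm' at position 2: consonant
  'g' at position 3: consonant
  'f' at position 4: consonant
Total vowels: 0

0


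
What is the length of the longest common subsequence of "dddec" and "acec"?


LCS of "dddec" and "acec"
DP table:
           a    c    e    c
      0    0    0    0    0
  d   0    0    0    0    0
  d   0    0    0    0    0
  d   0    0    0    0    0
  e   0    0    0    1    1
  c   0    0    1    1    2
LCS length = dp[5][4] = 2

2


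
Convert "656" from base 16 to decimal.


Input: "656" in base 16
Positional expansion:
  Digit '6' (value 6) x 16^2 = 1536
  Digit '5' (value 5) x 16^1 = 80
  Digit '6' (value 6) x 16^0 = 6
Sum = 1622

1622


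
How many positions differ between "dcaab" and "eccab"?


Comparing "dcaab" and "eccab" position by position:
  Position 0: 'd' vs 'e' => DIFFER
  Position 1: 'c' vs 'c' => same
  Position 2: 'a' vs 'c' => DIFFER
  Position 3: 'a' vs 'a' => same
  Position 4: 'b' vs 'b' => same
Positions that differ: 2

2


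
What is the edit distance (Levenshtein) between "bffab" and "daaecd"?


Computing edit distance: "bffab" -> "daaecd"
DP table:
           d    a    a    e    c    d
      0    1    2    3    4    5    6
  b   1    1    2    3    4    5    6
  f   2    2    2    3    4    5    6
  f   3    3    3    3    4    5    6
  a   4    4    3    3    4    5    6
  b   5    5    4    4    4    5    6
Edit distance = dp[5][6] = 6

6


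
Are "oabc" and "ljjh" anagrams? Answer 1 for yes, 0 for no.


Strings: "oabc", "ljjh"
Sorted first:  abco
Sorted second: hjjl
Differ at position 0: 'a' vs 'h' => not anagrams

0


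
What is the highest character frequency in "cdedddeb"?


Input: cdedddeb
Character counts:
  'b': 1
  'c': 1
  'd': 4
  'e': 2
Maximum frequency: 4

4


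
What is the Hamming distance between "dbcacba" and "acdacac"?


Comparing "dbcacba" and "acdacac" position by position:
  Position 0: 'd' vs 'a' => differ
  Position 1: 'b' vs 'c' => differ
  Position 2: 'c' vs 'd' => differ
  Position 3: 'a' vs 'a' => same
  Position 4: 'c' vs 'c' => same
  Position 5: 'b' vs 'a' => differ
  Position 6: 'a' vs 'c' => differ
Total differences (Hamming distance): 5

5


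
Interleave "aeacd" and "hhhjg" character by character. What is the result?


Interleaving "aeacd" and "hhhjg":
  Position 0: 'a' from first, 'h' from second => "ah"
  Position 1: 'e' from first, 'h' from second => "eh"
  Position 2: 'a' from first, 'h' from second => "ah"
  Position 3: 'c' from first, 'j' from second => "cj"
  Position 4: 'd' from first, 'g' from second => "dg"
Result: ahehahcjdg

ahehahcjdg


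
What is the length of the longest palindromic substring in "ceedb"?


Input: "ceedb"
Checking substrings for palindromes:
  [1:3] "ee" (len 2) => palindrome
Longest palindromic substring: "ee" with length 2

2


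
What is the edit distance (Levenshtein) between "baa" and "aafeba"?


Computing edit distance: "baa" -> "aafeba"
DP table:
           a    a    f    e    b    a
      0    1    2    3    4    5    6
  b   1    1    2    3    4    4    5
  a   2    1    1    2    3    4    4
  a   3    2    1    2    3    4    4
Edit distance = dp[3][6] = 4

4


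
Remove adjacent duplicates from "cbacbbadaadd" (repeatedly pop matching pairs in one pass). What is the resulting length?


Input: cbacbbadaadd
Stack-based adjacent duplicate removal:
  Read 'c': push. Stack: c
  Read 'b': push. Stack: cb
  Read 'a': push. Stack: cba
  Read 'c': push. Stack: cbac
  Read 'b': push. Stack: cbacb
  Read 'b': matches stack top 'b' => pop. Stack: cbac
  Read 'a': push. Stack: cbaca
  Read 'd': push. Stack: cbacad
  Read 'a': push. Stack: cbacada
  Read 'a': matches stack top 'a' => pop. Stack: cbacad
  Read 'd': matches stack top 'd' => pop. Stack: cbaca
  Read 'd': push. Stack: cbacad
Final stack: "cbacad" (length 6)

6


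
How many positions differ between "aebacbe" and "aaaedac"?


Comparing "aebacbe" and "aaaedac" position by position:
  Position 0: 'a' vs 'a' => same
  Position 1: 'e' vs 'a' => DIFFER
  Position 2: 'b' vs 'a' => DIFFER
  Position 3: 'a' vs 'e' => DIFFER
  Position 4: 'c' vs 'd' => DIFFER
  Position 5: 'b' vs 'a' => DIFFER
  Position 6: 'e' vs 'c' => DIFFER
Positions that differ: 6

6


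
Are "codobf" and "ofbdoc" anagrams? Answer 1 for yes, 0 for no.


Strings: "codobf", "ofbdoc"
Sorted first:  bcdfoo
Sorted second: bcdfoo
Sorted forms match => anagrams

1


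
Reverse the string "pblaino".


Input: pblaino
Reading characters right to left:
  Position 6: 'o'
  Position 5: 'n'
  Position 4: 'i'
  Position 3: 'a'
  Position 2: 'l'
  Position 1: 'b'
  Position 0: 'p'
Reversed: onialbp

onialbp


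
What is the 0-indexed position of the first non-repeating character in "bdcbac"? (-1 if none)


Input: bdcbac
Character frequencies:
  'a': 1
  'b': 2
  'c': 2
  'd': 1
Scanning left to right for freq == 1:
  Position 0 ('b'): freq=2, skip
  Position 1 ('d'): unique! => answer = 1

1


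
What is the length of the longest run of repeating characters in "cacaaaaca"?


Input: "cacaaaaca"
Scanning for longest run:
  Position 1 ('a'): new char, reset run to 1
  Position 2 ('c'): new char, reset run to 1
  Position 3 ('a'): new char, reset run to 1
  Position 4 ('a'): continues run of 'a', length=2
  Position 5 ('a'): continues run of 'a', length=3
  Position 6 ('a'): continues run of 'a', length=4
  Position 7 ('c'): new char, reset run to 1
  Position 8 ('a'): new char, reset run to 1
Longest run: 'a' with length 4

4


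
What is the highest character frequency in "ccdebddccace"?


Input: ccdebddccace
Character counts:
  'a': 1
  'b': 1
  'c': 5
  'd': 3
  'e': 2
Maximum frequency: 5

5


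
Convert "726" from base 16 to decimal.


Input: "726" in base 16
Positional expansion:
  Digit '7' (value 7) x 16^2 = 1792
  Digit '2' (value 2) x 16^1 = 32
  Digit '6' (value 6) x 16^0 = 6
Sum = 1830

1830


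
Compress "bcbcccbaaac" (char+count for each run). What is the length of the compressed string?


Input: bcbcccbaaac
Runs:
  'b' x 1 => "b1"
  'c' x 1 => "c1"
  'b' x 1 => "b1"
  'c' x 3 => "c3"
  'b' x 1 => "b1"
  'a' x 3 => "a3"
  'c' x 1 => "c1"
Compressed: "b1c1b1c3b1a3c1"
Compressed length: 14

14


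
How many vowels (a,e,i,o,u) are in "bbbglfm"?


Input: bbbglfm
Checking each character:
  'b' at position 0: consonant
  'b' at position 1: consonant
  'b' at position 2: consonant
  'g' at position 3: consonant
  'l' at position 4: consonant
  'f' at position 5: consonant
  'm' at position 6: consonant
Total vowels: 0

0


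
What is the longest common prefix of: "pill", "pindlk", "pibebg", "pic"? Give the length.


Words: pill, pindlk, pibebg, pic
  Position 0: all 'p' => match
  Position 1: all 'i' => match
  Position 2: ('l', 'n', 'b', 'c') => mismatch, stop
LCP = "pi" (length 2)

2


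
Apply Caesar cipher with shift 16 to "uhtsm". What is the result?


Caesar cipher: shift "uhtsm" by 16
  'u' (pos 20) + 16 = pos 10 = 'k'
  'h' (pos 7) + 16 = pos 23 = 'x'
  't' (pos 19) + 16 = pos 9 = 'j'
  's' (pos 18) + 16 = pos 8 = 'i'
  'm' (pos 12) + 16 = pos 2 = 'c'
Result: kxjic

kxjic


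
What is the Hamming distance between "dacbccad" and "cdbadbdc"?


Comparing "dacbccad" and "cdbadbdc" position by position:
  Position 0: 'd' vs 'c' => differ
  Position 1: 'a' vs 'd' => differ
  Position 2: 'c' vs 'b' => differ
  Position 3: 'b' vs 'a' => differ
  Position 4: 'c' vs 'd' => differ
  Position 5: 'c' vs 'b' => differ
  Position 6: 'a' vs 'd' => differ
  Position 7: 'd' vs 'c' => differ
Total differences (Hamming distance): 8

8


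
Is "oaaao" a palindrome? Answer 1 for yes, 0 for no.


Input: oaaao
Reversed: oaaao
  Compare pos 0 ('o') with pos 4 ('o'): match
  Compare pos 1 ('a') with pos 3 ('a'): match
Result: palindrome

1


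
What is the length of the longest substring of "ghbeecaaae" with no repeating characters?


Input: "ghbeecaaae"
Sliding window (track last position of each char):
  Position 0 ('g'): window [0,0] length 1 -- new best
  Position 1 ('h'): window [0,1] length 2 -- new best
  Position 2 ('b'): window [0,2] length 3 -- new best
  Position 3 ('e'): window [0,3] length 4 -- new best
  Position 4 ('e'): repeat (last at 3), move window start to 4
  Position 4 ('e'): window [4,4] length 1
  Position 5 ('c'): window [4,5] length 2
  Position 6 ('a'): window [4,6] length 3
  Position 7 ('a'): repeat (last at 6), move window start to 7
  Position 7 ('a'): window [7,7] length 1
  Position 8 ('a'): repeat (last at 7), move window start to 8
  Position 8 ('a'): window [8,8] length 1
  Position 9 ('e'): window [8,9] length 2
Longest substring with no repeats: "ghbe" with length 4

4


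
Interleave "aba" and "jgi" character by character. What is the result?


Interleaving "aba" and "jgi":
  Position 0: 'a' from first, 'j' from second => "aj"
  Position 1: 'b' from first, 'g' from second => "bg"
  Position 2: 'a' from first, 'i' from second => "ai"
Result: ajbgai

ajbgai


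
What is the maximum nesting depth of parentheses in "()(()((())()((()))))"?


Input: "()(()((())()((()))))"
Tracking depth:
  Position 0 '(': depth becomes 1
  Position 1 ')': depth becomes 0
  Position 2 '(': depth becomes 1
  Position 3 '(': depth becomes 2
  Position 4 ')': depth becomes 1
  Position 5 '(': depth becomes 2
  Position 6 '(': depth becomes 3
  Position 7 '(': depth becomes 4
  Position 8 ')': depth becomes 3
  Position 9 ')': depth becomes 2
  Position 10 '(': depth becomes 3
  Position 11 ')': depth becomes 2
  Position 12 '(': depth becomes 3
  Position 13 '(': depth becomes 4
  Position 14 '(': depth becomes 5
  Position 15 ')': depth becomes 4
  Position 16 ')': depth becomes 3
  Position 17 ')': depth becomes 2
  Position 18 ')': depth becomes 1
  Position 19 ')': depth becomes 0
Maximum depth reached: 5

5


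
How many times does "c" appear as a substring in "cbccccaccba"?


Searching for "c" in "cbccccaccba"
Scanning each position:
  Position 0: "c" => MATCH
  Position 1: "b" => no
  Position 2: "c" => MATCH
  Position 3: "c" => MATCH
  Position 4: "c" => MATCH
  Position 5: "c" => MATCH
  Position 6: "a" => no
  Position 7: "c" => MATCH
  Position 8: "c" => MATCH
  Position 9: "b" => no
  Position 10: "a" => no
Total occurrences: 7

7


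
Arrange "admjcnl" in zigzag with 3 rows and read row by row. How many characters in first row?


Zigzag "admjcnl" into 3 rows:
Placing characters:
  'a' => row 0
  'd' => row 1
  'm' => row 2
  'j' => row 1
  'c' => row 0
  'n' => row 1
  'l' => row 2
Rows:
  Row 0: "ac"
  Row 1: "djn"
  Row 2: "ml"
First row length: 2

2


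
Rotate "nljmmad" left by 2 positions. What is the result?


Input: "nljmmad", rotate left by 2
First 2 characters: "nl"
Remaining characters: "jmmad"
Concatenate remaining + first: "jmmad" + "nl" = "jmmadnl"

jmmadnl


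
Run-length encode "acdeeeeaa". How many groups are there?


Input: acdeeeeaa
Scanning for consecutive runs:
  Group 1: 'a' x 1 (positions 0-0)
  Group 2: 'c' x 1 (positions 1-1)
  Group 3: 'd' x 1 (positions 2-2)
  Group 4: 'e' x 4 (positions 3-6)
  Group 5: 'a' x 2 (positions 7-8)
Total groups: 5

5


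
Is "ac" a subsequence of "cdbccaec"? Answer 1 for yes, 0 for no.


Check if "ac" is a subsequence of "cdbccaec"
Greedy scan:
  Position 0 ('c'): no match needed
  Position 1 ('d'): no match needed
  Position 2 ('b'): no match needed
  Position 3 ('c'): no match needed
  Position 4 ('c'): no match needed
  Position 5 ('a'): matches sub[0] = 'a'
  Position 6 ('e'): no match needed
  Position 7 ('c'): matches sub[1] = 'c'
All 2 characters matched => is a subsequence

1


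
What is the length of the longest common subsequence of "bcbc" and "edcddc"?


LCS of "bcbc" and "edcddc"
DP table:
           e    d    c    d    d    c
      0    0    0    0    0    0    0
  b   0    0    0    0    0    0    0
  c   0    0    0    1    1    1    1
  b   0    0    0    1    1    1    1
  c   0    0    0    1    1    1    2
LCS length = dp[4][6] = 2

2


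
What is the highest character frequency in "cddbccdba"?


Input: cddbccdba
Character counts:
  'a': 1
  'b': 2
  'c': 3
  'd': 3
Maximum frequency: 3

3


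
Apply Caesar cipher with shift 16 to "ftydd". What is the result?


Caesar cipher: shift "ftydd" by 16
  'f' (pos 5) + 16 = pos 21 = 'v'
  't' (pos 19) + 16 = pos 9 = 'j'
  'y' (pos 24) + 16 = pos 14 = 'o'
  'd' (pos 3) + 16 = pos 19 = 't'
  'd' (pos 3) + 16 = pos 19 = 't'
Result: vjott

vjott


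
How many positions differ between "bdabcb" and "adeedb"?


Comparing "bdabcb" and "adeedb" position by position:
  Position 0: 'b' vs 'a' => DIFFER
  Position 1: 'd' vs 'd' => same
  Position 2: 'a' vs 'e' => DIFFER
  Position 3: 'b' vs 'e' => DIFFER
  Position 4: 'c' vs 'd' => DIFFER
  Position 5: 'b' vs 'b' => same
Positions that differ: 4

4


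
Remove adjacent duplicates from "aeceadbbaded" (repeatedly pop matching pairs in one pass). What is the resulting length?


Input: aeceadbbaded
Stack-based adjacent duplicate removal:
  Read 'a': push. Stack: a
  Read 'e': push. Stack: ae
  Read 'c': push. Stack: aec
  Read 'e': push. Stack: aece
  Read 'a': push. Stack: aecea
  Read 'd': push. Stack: aecead
  Read 'b': push. Stack: aeceadb
  Read 'b': matches stack top 'b' => pop. Stack: aecead
  Read 'a': push. Stack: aeceada
  Read 'd': push. Stack: aeceadad
  Read 'e': push. Stack: aeceadade
  Read 'd': push. Stack: aeceadaded
Final stack: "aeceadaded" (length 10)

10


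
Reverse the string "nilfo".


Input: nilfo
Reading characters right to left:
  Position 4: 'o'
  Position 3: 'f'
  Position 2: 'l'
  Position 1: 'i'
  Position 0: 'n'
Reversed: oflin

oflin


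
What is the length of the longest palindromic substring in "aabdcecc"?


Input: "aabdcecc"
Checking substrings for palindromes:
  [4:7] "cec" (len 3) => palindrome
  [0:2] "aa" (len 2) => palindrome
  [6:8] "cc" (len 2) => palindrome
Longest palindromic substring: "cec" with length 3

3


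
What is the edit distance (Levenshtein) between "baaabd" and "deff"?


Computing edit distance: "baaabd" -> "deff"
DP table:
           d    e    f    f
      0    1    2    3    4
  b   1    1    2    3    4
  a   2    2    2    3    4
  a   3    3    3    3    4
  a   4    4    4    4    4
  b   5    5    5    5    5
  d   6    5    6    6    6
Edit distance = dp[6][4] = 6

6


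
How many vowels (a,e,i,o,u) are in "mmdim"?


Input: mmdim
Checking each character:
  'm' at position 0: consonant
  'm' at position 1: consonant
  'd' at position 2: consonant
  'i' at position 3: vowel (running total: 1)
  'm' at position 4: consonant
Total vowels: 1

1


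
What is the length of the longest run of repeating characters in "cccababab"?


Input: "cccababab"
Scanning for longest run:
  Position 1 ('c'): continues run of 'c', length=2
  Position 2 ('c'): continues run of 'c', length=3
  Position 3 ('a'): new char, reset run to 1
  Position 4 ('b'): new char, reset run to 1
  Position 5 ('a'): new char, reset run to 1
  Position 6 ('b'): new char, reset run to 1
  Position 7 ('a'): new char, reset run to 1
  Position 8 ('b'): new char, reset run to 1
Longest run: 'c' with length 3

3


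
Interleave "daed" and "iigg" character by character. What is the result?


Interleaving "daed" and "iigg":
  Position 0: 'd' from first, 'i' from second => "di"
  Position 1: 'a' from first, 'i' from second => "ai"
  Position 2: 'e' from first, 'g' from second => "eg"
  Position 3: 'd' from first, 'g' from second => "dg"
Result: diaiegdg

diaiegdg


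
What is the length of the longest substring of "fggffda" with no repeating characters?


Input: "fggffda"
Sliding window (track last position of each char):
  Position 0 ('f'): window [0,0] length 1 -- new best
  Position 1 ('g'): window [0,1] length 2 -- new best
  Position 2 ('g'): repeat (last at 1), move window start to 2
  Position 2 ('g'): window [2,2] length 1
  Position 3 ('f'): window [2,3] length 2
  Position 4 ('f'): repeat (last at 3), move window start to 4
  Position 4 ('f'): window [4,4] length 1
  Position 5 ('d'): window [4,5] length 2
  Position 6 ('a'): window [4,6] length 3 -- new best
Longest substring with no repeats: "fda" with length 3

3


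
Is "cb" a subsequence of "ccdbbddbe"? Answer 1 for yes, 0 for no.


Check if "cb" is a subsequence of "ccdbbddbe"
Greedy scan:
  Position 0 ('c'): matches sub[0] = 'c'
  Position 1 ('c'): no match needed
  Position 2 ('d'): no match needed
  Position 3 ('b'): matches sub[1] = 'b'
  Position 4 ('b'): no match needed
  Position 5 ('d'): no match needed
  Position 6 ('d'): no match needed
  Position 7 ('b'): no match needed
  Position 8 ('e'): no match needed
All 2 characters matched => is a subsequence

1


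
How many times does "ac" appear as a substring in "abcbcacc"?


Searching for "ac" in "abcbcacc"
Scanning each position:
  Position 0: "ab" => no
  Position 1: "bc" => no
  Position 2: "cb" => no
  Position 3: "bc" => no
  Position 4: "ca" => no
  Position 5: "ac" => MATCH
  Position 6: "cc" => no
Total occurrences: 1

1


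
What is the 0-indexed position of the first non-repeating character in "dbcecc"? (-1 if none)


Input: dbcecc
Character frequencies:
  'b': 1
  'c': 3
  'd': 1
  'e': 1
Scanning left to right for freq == 1:
  Position 0 ('d'): unique! => answer = 0

0


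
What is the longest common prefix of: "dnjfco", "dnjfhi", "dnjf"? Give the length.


Words: dnjfco, dnjfhi, dnjf
  Position 0: all 'd' => match
  Position 1: all 'n' => match
  Position 2: all 'j' => match
  Position 3: all 'f' => match
LCP = "dnjf" (length 4)

4


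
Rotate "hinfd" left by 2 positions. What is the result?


Input: "hinfd", rotate left by 2
First 2 characters: "hi"
Remaining characters: "nfd"
Concatenate remaining + first: "nfd" + "hi" = "nfdhi"

nfdhi


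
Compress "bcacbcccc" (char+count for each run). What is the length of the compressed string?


Input: bcacbcccc
Runs:
  'b' x 1 => "b1"
  'c' x 1 => "c1"
  'a' x 1 => "a1"
  'c' x 1 => "c1"
  'b' x 1 => "b1"
  'c' x 4 => "c4"
Compressed: "b1c1a1c1b1c4"
Compressed length: 12

12


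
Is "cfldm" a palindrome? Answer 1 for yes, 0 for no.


Input: cfldm
Reversed: mdlfc
  Compare pos 0 ('c') with pos 4 ('m'): MISMATCH
  Compare pos 1 ('f') with pos 3 ('d'): MISMATCH
Result: not a palindrome

0


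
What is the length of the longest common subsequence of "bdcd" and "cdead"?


LCS of "bdcd" and "cdead"
DP table:
           c    d    e    a    d
      0    0    0    0    0    0
  b   0    0    0    0    0    0
  d   0    0    1    1    1    1
  c   0    1    1    1    1    1
  d   0    1    2    2    2    2
LCS length = dp[4][5] = 2

2


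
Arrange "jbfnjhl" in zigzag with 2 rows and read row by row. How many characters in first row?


Zigzag "jbfnjhl" into 2 rows:
Placing characters:
  'j' => row 0
  'b' => row 1
  'f' => row 0
  'n' => row 1
  'j' => row 0
  'h' => row 1
  'l' => row 0
Rows:
  Row 0: "jfjl"
  Row 1: "bnh"
First row length: 4

4


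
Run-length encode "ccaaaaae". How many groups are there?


Input: ccaaaaae
Scanning for consecutive runs:
  Group 1: 'c' x 2 (positions 0-1)
  Group 2: 'a' x 5 (positions 2-6)
  Group 3: 'e' x 1 (positions 7-7)
Total groups: 3

3


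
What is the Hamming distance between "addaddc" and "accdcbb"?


Comparing "addaddc" and "accdcbb" position by position:
  Position 0: 'a' vs 'a' => same
  Position 1: 'd' vs 'c' => differ
  Position 2: 'd' vs 'c' => differ
  Position 3: 'a' vs 'd' => differ
  Position 4: 'd' vs 'c' => differ
  Position 5: 'd' vs 'b' => differ
  Position 6: 'c' vs 'b' => differ
Total differences (Hamming distance): 6

6


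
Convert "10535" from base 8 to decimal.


Input: "10535" in base 8
Positional expansion:
  Digit '1' (value 1) x 8^4 = 4096
  Digit '0' (value 0) x 8^3 = 0
  Digit '5' (value 5) x 8^2 = 320
  Digit '3' (value 3) x 8^1 = 24
  Digit '5' (value 5) x 8^0 = 5
Sum = 4445

4445


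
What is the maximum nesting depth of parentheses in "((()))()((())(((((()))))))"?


Input: "((()))()((())(((((()))))))"
Tracking depth:
  Position 0 '(': depth becomes 1
  Position 1 '(': depth becomes 2
  Position 2 '(': depth becomes 3
  Position 3 ')': depth becomes 2
  Position 4 ')': depth becomes 1
  Position 5 ')': depth becomes 0
  Position 6 '(': depth becomes 1
  Position 7 ')': depth becomes 0
  Position 8 '(': depth becomes 1
  Position 9 '(': depth becomes 2
  Position 10 '(': depth becomes 3
  Position 11 ')': depth becomes 2
  Position 12 ')': depth becomes 1
  Position 13 '(': depth becomes 2
  Position 14 '(': depth becomes 3
  Position 15 '(': depth becomes 4
  Position 16 '(': depth becomes 5
  Position 17 '(': depth becomes 6
  Position 18 '(': depth becomes 7
  Position 19 ')': depth becomes 6
  Position 20 ')': depth becomes 5
  Position 21 ')': depth becomes 4
  Position 22 ')': depth becomes 3
  Position 23 ')': depth becomes 2
  Position 24 ')': depth becomes 1
  Position 25 ')': depth becomes 0
Maximum depth reached: 7

7


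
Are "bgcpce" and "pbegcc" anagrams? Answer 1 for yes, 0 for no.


Strings: "bgcpce", "pbegcc"
Sorted first:  bccegp
Sorted second: bccegp
Sorted forms match => anagrams

1


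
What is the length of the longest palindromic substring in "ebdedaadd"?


Input: "ebdedaadd"
Checking substrings for palindromes:
  [4:8] "daad" (len 4) => palindrome
  [2:5] "ded" (len 3) => palindrome
  [5:7] "aa" (len 2) => palindrome
  [7:9] "dd" (len 2) => palindrome
Longest palindromic substring: "daad" with length 4

4


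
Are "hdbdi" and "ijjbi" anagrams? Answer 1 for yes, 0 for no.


Strings: "hdbdi", "ijjbi"
Sorted first:  bddhi
Sorted second: biijj
Differ at position 1: 'd' vs 'i' => not anagrams

0


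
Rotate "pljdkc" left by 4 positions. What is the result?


Input: "pljdkc", rotate left by 4
First 4 characters: "pljd"
Remaining characters: "kc"
Concatenate remaining + first: "kc" + "pljd" = "kcpljd"

kcpljd


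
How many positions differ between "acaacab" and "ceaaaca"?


Comparing "acaacab" and "ceaaaca" position by position:
  Position 0: 'a' vs 'c' => DIFFER
  Position 1: 'c' vs 'e' => DIFFER
  Position 2: 'a' vs 'a' => same
  Position 3: 'a' vs 'a' => same
  Position 4: 'c' vs 'a' => DIFFER
  Position 5: 'a' vs 'c' => DIFFER
  Position 6: 'b' vs 'a' => DIFFER
Positions that differ: 5

5


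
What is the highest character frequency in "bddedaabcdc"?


Input: bddedaabcdc
Character counts:
  'a': 2
  'b': 2
  'c': 2
  'd': 4
  'e': 1
Maximum frequency: 4

4


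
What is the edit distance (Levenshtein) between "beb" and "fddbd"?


Computing edit distance: "beb" -> "fddbd"
DP table:
           f    d    d    b    d
      0    1    2    3    4    5
  b   1    1    2    3    3    4
  e   2    2    2    3    4    4
  b   3    3    3    3    3    4
Edit distance = dp[3][5] = 4

4


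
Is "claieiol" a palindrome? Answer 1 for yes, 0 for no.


Input: claieiol
Reversed: loieialc
  Compare pos 0 ('c') with pos 7 ('l'): MISMATCH
  Compare pos 1 ('l') with pos 6 ('o'): MISMATCH
  Compare pos 2 ('a') with pos 5 ('i'): MISMATCH
  Compare pos 3 ('i') with pos 4 ('e'): MISMATCH
Result: not a palindrome

0


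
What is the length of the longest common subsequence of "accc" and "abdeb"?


LCS of "accc" and "abdeb"
DP table:
           a    b    d    e    b
      0    0    0    0    0    0
  a   0    1    1    1    1    1
  c   0    1    1    1    1    1
  c   0    1    1    1    1    1
  c   0    1    1    1    1    1
LCS length = dp[4][5] = 1

1


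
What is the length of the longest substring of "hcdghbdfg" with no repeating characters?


Input: "hcdghbdfg"
Sliding window (track last position of each char):
  Position 0 ('h'): window [0,0] length 1 -- new best
  Position 1 ('c'): window [0,1] length 2 -- new best
  Position 2 ('d'): window [0,2] length 3 -- new best
  Position 3 ('g'): window [0,3] length 4 -- new best
  Position 4 ('h'): repeat (last at 0), move window start to 1
  Position 4 ('h'): window [1,4] length 4
  Position 5 ('b'): window [1,5] length 5 -- new best
  Position 6 ('d'): repeat (last at 2), move window start to 3
  Position 6 ('d'): window [3,6] length 4
  Position 7 ('f'): window [3,7] length 5
  Position 8 ('g'): repeat (last at 3), move window start to 4
  Position 8 ('g'): window [4,8] length 5
Longest substring with no repeats: "cdghb" with length 5

5


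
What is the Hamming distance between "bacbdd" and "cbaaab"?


Comparing "bacbdd" and "cbaaab" position by position:
  Position 0: 'b' vs 'c' => differ
  Position 1: 'a' vs 'b' => differ
  Position 2: 'c' vs 'a' => differ
  Position 3: 'b' vs 'a' => differ
  Position 4: 'd' vs 'a' => differ
  Position 5: 'd' vs 'b' => differ
Total differences (Hamming distance): 6

6


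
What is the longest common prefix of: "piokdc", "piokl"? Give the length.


Words: piokdc, piokl
  Position 0: all 'p' => match
  Position 1: all 'i' => match
  Position 2: all 'o' => match
  Position 3: all 'k' => match
  Position 4: ('d', 'l') => mismatch, stop
LCP = "piok" (length 4)

4


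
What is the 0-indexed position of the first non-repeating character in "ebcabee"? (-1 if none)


Input: ebcabee
Character frequencies:
  'a': 1
  'b': 2
  'c': 1
  'e': 3
Scanning left to right for freq == 1:
  Position 0 ('e'): freq=3, skip
  Position 1 ('b'): freq=2, skip
  Position 2 ('c'): unique! => answer = 2

2


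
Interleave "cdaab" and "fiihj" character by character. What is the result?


Interleaving "cdaab" and "fiihj":
  Position 0: 'c' from first, 'f' from second => "cf"
  Position 1: 'd' from first, 'i' from second => "di"
  Position 2: 'a' from first, 'i' from second => "ai"
  Position 3: 'a' from first, 'h' from second => "ah"
  Position 4: 'b' from first, 'j' from second => "bj"
Result: cfdiaiahbj

cfdiaiahbj


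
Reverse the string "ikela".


Input: ikela
Reading characters right to left:
  Position 4: 'a'
  Position 3: 'l'
  Position 2: 'e'
  Position 1: 'k'
  Position 0: 'i'
Reversed: aleki

aleki


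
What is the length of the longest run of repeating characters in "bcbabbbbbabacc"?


Input: "bcbabbbbbabacc"
Scanning for longest run:
  Position 1 ('c'): new char, reset run to 1
  Position 2 ('b'): new char, reset run to 1
  Position 3 ('a'): new char, reset run to 1
  Position 4 ('b'): new char, reset run to 1
  Position 5 ('b'): continues run of 'b', length=2
  Position 6 ('b'): continues run of 'b', length=3
  Position 7 ('b'): continues run of 'b', length=4
  Position 8 ('b'): continues run of 'b', length=5
  Position 9 ('a'): new char, reset run to 1
  Position 10 ('b'): new char, reset run to 1
  Position 11 ('a'): new char, reset run to 1
  Position 12 ('c'): new char, reset run to 1
  Position 13 ('c'): continues run of 'c', length=2
Longest run: 'b' with length 5

5


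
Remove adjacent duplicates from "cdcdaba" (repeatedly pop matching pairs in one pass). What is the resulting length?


Input: cdcdaba
Stack-based adjacent duplicate removal:
  Read 'c': push. Stack: c
  Read 'd': push. Stack: cd
  Read 'c': push. Stack: cdc
  Read 'd': push. Stack: cdcd
  Read 'a': push. Stack: cdcda
  Read 'b': push. Stack: cdcdab
  Read 'a': push. Stack: cdcdaba
Final stack: "cdcdaba" (length 7)

7


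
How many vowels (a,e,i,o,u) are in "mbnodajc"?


Input: mbnodajc
Checking each character:
  'm' at position 0: consonant
  'b' at position 1: consonant
  'n' at position 2: consonant
  'o' at position 3: vowel (running total: 1)
  'd' at position 4: consonant
  'a' at position 5: vowel (running total: 2)
  'j' at position 6: consonant
  'c' at position 7: consonant
Total vowels: 2

2
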